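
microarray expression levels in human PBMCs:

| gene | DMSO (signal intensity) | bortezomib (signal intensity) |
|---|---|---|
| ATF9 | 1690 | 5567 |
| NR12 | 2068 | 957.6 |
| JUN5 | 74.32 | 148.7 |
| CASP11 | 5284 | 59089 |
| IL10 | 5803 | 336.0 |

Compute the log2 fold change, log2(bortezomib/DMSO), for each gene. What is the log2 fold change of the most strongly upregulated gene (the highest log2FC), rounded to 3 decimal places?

3.483

log2(5567/1690) = 1.720  (ATF9)
log2(957.6/2068) = -1.111  (NR12)
log2(148.7/74.32) = 1.001  (JUN5)
log2(59089/5284) = 3.483  (CASP11)
log2(336.0/5803) = -4.110  (IL10)
CASP11 is most strongly upregulated.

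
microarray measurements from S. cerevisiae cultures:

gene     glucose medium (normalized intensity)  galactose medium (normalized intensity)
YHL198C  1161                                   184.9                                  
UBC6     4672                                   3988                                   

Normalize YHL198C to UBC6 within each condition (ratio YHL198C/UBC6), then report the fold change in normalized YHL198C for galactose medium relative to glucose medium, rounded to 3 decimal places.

0.187

YHL198C/UBC6 (glucose medium) = 1161 / 4672 = 0.2485
YHL198C/UBC6 (galactose medium) = 184.9 / 3988 = 0.046364
Fold change = 0.046364 / 0.2485 = 0.1866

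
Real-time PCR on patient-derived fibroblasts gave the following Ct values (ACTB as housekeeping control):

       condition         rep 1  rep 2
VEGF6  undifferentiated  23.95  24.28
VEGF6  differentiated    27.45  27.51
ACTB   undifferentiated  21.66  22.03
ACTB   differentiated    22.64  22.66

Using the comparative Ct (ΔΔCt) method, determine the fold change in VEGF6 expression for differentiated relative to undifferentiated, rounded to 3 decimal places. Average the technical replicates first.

0.170

Mean Ct: VEGF6 undifferentiated 24.115; VEGF6 differentiated 27.480; ACTB undifferentiated 21.845; ACTB differentiated 22.650
ΔCt(undifferentiated) = 24.115 − 21.845 = 2.270
ΔCt(differentiated) = 27.480 − 22.650 = 4.830
ΔΔCt = 4.830 − 2.270 = 2.560
Fold change = 2^(−2.560) = 0.1696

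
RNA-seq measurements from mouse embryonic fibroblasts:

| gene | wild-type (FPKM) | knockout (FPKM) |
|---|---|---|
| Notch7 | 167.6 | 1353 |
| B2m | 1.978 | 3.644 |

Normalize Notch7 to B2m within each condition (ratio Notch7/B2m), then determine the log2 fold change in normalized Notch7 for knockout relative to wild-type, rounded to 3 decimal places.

Notch7/B2m (wild-type) = 167.6 / 1.978 = 84.732
Notch7/B2m (knockout) = 1353 / 3.644 = 371.3
Fold change = 371.3 / 84.732 = 4.3820
log2(4.3820) = 2.1316

2.132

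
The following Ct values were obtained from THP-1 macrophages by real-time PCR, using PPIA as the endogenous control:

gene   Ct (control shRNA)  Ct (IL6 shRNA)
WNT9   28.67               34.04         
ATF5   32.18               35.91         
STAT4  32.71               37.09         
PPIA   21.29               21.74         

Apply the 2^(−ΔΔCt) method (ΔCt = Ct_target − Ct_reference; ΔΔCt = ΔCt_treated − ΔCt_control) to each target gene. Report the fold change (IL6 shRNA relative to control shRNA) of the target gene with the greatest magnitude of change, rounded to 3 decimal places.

0.033

WNT9: ΔΔCt = (34.04−21.74) − (28.67−21.29) = 12.30 − 7.38 = 4.92; fold change = 2^-4.92 = 0.033
ATF5: ΔΔCt = (35.91−21.74) − (32.18−21.29) = 14.17 − 10.89 = 3.28; fold change = 2^-3.28 = 0.103
STAT4: ΔΔCt = (37.09−21.74) − (32.71−21.29) = 15.35 − 11.42 = 3.93; fold change = 2^-3.93 = 0.066
WNT9 has the largest |ΔΔCt| = 4.92.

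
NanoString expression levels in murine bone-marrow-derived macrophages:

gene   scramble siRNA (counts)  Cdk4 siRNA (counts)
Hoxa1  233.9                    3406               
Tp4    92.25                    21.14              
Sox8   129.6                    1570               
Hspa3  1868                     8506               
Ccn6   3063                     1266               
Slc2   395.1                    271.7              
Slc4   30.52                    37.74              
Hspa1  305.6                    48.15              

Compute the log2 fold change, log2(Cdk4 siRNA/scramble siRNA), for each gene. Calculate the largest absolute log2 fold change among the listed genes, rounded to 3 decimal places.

log2(3406/233.9) = 3.864  (Hoxa1)
log2(21.14/92.25) = -2.126  (Tp4)
log2(1570/129.6) = 3.599  (Sox8)
log2(8506/1868) = 2.187  (Hspa3)
log2(1266/3063) = -1.275  (Ccn6)
log2(271.7/395.1) = -0.540  (Slc2)
log2(37.74/30.52) = 0.306  (Slc4)
log2(48.15/305.6) = -2.666  (Hspa1)
The largest magnitude belongs to Hoxa1.

3.864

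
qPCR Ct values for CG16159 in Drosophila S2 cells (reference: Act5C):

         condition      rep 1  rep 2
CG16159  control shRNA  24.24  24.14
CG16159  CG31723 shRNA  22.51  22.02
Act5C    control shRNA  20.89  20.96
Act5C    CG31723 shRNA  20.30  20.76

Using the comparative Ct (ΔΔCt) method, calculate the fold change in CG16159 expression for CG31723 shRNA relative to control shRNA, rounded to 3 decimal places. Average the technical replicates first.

Mean Ct: CG16159 control shRNA 24.190; CG16159 CG31723 shRNA 22.265; Act5C control shRNA 20.925; Act5C CG31723 shRNA 20.530
ΔCt(control shRNA) = 24.190 − 20.925 = 3.265
ΔCt(CG31723 shRNA) = 22.265 − 20.530 = 1.735
ΔΔCt = 1.735 − 3.265 = -1.530
Fold change = 2^(−(-1.530)) = 2^1.530 = 2.8879

2.888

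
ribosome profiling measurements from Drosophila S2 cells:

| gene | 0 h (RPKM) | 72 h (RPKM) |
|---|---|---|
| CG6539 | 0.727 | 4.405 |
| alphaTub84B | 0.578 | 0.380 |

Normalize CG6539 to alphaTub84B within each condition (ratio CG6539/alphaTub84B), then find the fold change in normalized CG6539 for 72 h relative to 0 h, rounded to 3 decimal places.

9.216

CG6539/alphaTub84B (0 h) = 0.727 / 0.578 = 1.2578
CG6539/alphaTub84B (72 h) = 4.405 / 0.380 = 11.592
Fold change = 11.592 / 1.2578 = 9.2163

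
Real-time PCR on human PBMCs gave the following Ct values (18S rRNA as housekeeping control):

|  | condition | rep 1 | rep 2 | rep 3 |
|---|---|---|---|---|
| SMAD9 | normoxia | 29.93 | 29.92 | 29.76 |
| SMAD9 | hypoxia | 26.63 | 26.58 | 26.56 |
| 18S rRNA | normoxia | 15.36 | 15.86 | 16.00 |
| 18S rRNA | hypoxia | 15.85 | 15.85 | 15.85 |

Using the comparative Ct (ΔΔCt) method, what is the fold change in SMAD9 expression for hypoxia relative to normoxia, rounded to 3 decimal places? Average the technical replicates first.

Mean Ct: SMAD9 normoxia 29.870; SMAD9 hypoxia 26.590; 18S rRNA normoxia 15.740; 18S rRNA hypoxia 15.850
ΔCt(normoxia) = 29.870 − 15.740 = 14.130
ΔCt(hypoxia) = 26.590 − 15.850 = 10.740
ΔΔCt = 10.740 − 14.130 = -3.390
Fold change = 2^(−(-3.390)) = 2^3.390 = 10.4831

10.483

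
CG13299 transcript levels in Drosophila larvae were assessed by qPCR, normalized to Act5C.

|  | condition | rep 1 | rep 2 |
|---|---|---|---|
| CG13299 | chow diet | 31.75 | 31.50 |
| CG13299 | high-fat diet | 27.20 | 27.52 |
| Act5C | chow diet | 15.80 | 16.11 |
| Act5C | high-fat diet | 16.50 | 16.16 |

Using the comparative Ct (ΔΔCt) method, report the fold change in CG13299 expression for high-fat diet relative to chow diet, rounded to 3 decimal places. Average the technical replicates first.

Mean Ct: CG13299 chow diet 31.625; CG13299 high-fat diet 27.360; Act5C chow diet 15.955; Act5C high-fat diet 16.330
ΔCt(chow diet) = 31.625 − 15.955 = 15.670
ΔCt(high-fat diet) = 27.360 − 16.330 = 11.030
ΔΔCt = 11.030 − 15.670 = -4.640
Fold change = 2^(−(-4.640)) = 2^4.640 = 24.9333

24.933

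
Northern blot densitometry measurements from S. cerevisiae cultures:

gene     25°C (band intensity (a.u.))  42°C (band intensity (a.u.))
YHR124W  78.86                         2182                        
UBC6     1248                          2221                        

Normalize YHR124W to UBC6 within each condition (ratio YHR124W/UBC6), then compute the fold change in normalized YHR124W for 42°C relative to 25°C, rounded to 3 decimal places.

15.548

YHR124W/UBC6 (25°C) = 78.86 / 1248 = 0.063189
YHR124W/UBC6 (42°C) = 2182 / 2221 = 0.98244
Fold change = 0.98244 / 0.063189 = 15.5476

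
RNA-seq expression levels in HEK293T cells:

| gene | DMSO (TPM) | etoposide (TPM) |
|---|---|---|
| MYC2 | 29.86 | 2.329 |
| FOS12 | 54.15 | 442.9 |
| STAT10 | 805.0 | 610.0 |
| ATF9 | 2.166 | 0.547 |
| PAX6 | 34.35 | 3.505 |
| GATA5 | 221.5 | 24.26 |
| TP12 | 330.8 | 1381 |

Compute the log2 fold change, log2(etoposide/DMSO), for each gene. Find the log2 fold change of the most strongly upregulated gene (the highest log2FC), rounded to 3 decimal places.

3.032

log2(2.329/29.86) = -3.680  (MYC2)
log2(442.9/54.15) = 3.032  (FOS12)
log2(610.0/805.0) = -0.400  (STAT10)
log2(0.547/2.166) = -1.985  (ATF9)
log2(3.505/34.35) = -3.293  (PAX6)
log2(24.26/221.5) = -3.191  (GATA5)
log2(1381/330.8) = 2.062  (TP12)
FOS12 is most strongly upregulated.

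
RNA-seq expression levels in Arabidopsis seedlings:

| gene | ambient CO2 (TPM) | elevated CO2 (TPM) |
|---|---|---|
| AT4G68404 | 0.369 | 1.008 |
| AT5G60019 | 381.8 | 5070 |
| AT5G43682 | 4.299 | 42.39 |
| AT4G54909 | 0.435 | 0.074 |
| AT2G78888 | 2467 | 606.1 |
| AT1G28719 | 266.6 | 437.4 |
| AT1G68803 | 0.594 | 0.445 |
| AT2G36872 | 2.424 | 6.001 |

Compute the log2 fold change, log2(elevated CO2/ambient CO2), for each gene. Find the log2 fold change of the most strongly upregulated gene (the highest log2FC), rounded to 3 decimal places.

log2(1.008/0.369) = 1.450  (AT4G68404)
log2(5070/381.8) = 3.731  (AT5G60019)
log2(42.39/4.299) = 3.302  (AT5G43682)
log2(0.074/0.435) = -2.555  (AT4G54909)
log2(606.1/2467) = -2.025  (AT2G78888)
log2(437.4/266.6) = 0.714  (AT1G28719)
log2(0.445/0.594) = -0.417  (AT1G68803)
log2(6.001/2.424) = 1.308  (AT2G36872)
AT5G60019 is most strongly upregulated.

3.731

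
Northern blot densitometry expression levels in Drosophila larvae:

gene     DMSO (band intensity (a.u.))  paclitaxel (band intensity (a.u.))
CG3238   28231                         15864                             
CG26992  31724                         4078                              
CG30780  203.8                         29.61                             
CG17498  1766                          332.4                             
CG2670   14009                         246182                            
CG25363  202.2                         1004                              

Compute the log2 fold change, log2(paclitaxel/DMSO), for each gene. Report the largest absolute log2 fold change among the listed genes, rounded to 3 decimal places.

log2(15864/28231) = -0.832  (CG3238)
log2(4078/31724) = -2.960  (CG26992)
log2(29.61/203.8) = -2.783  (CG30780)
log2(332.4/1766) = -2.409  (CG17498)
log2(246182/14009) = 4.135  (CG2670)
log2(1004/202.2) = 2.312  (CG25363)
The largest magnitude belongs to CG2670.

4.135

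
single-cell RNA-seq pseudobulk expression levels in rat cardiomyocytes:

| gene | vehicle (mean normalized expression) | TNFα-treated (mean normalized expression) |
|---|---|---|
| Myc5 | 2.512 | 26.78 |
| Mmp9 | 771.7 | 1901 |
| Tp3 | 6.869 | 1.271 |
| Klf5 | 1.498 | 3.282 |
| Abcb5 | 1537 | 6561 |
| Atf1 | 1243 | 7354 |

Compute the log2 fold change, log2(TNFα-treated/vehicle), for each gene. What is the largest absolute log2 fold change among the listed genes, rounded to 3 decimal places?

3.414

log2(26.78/2.512) = 3.414  (Myc5)
log2(1901/771.7) = 1.301  (Mmp9)
log2(1.271/6.869) = -2.434  (Tp3)
log2(3.282/1.498) = 1.132  (Klf5)
log2(6561/1537) = 2.094  (Abcb5)
log2(7354/1243) = 2.565  (Atf1)
The largest magnitude belongs to Myc5.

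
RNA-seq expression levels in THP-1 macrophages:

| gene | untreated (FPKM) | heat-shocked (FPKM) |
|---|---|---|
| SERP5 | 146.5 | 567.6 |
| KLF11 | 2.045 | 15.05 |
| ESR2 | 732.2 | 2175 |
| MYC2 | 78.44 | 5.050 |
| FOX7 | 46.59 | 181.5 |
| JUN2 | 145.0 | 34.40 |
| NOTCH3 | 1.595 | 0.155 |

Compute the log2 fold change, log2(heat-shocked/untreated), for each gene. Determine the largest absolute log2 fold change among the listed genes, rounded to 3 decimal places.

log2(567.6/146.5) = 1.954  (SERP5)
log2(15.05/2.045) = 2.880  (KLF11)
log2(2175/732.2) = 1.571  (ESR2)
log2(5.050/78.44) = -3.957  (MYC2)
log2(181.5/46.59) = 1.962  (FOX7)
log2(34.40/145.0) = -2.076  (JUN2)
log2(0.155/1.595) = -3.363  (NOTCH3)
The largest magnitude belongs to MYC2.

3.957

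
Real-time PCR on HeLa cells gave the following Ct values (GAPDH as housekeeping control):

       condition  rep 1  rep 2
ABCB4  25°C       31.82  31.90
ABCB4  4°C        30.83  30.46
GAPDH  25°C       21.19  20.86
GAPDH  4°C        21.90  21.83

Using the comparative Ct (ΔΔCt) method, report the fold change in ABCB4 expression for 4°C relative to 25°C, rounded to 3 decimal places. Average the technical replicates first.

4.155

Mean Ct: ABCB4 25°C 31.860; ABCB4 4°C 30.645; GAPDH 25°C 21.025; GAPDH 4°C 21.865
ΔCt(25°C) = 31.860 − 21.025 = 10.835
ΔCt(4°C) = 30.645 − 21.865 = 8.780
ΔΔCt = 8.780 − 10.835 = -2.055
Fold change = 2^(−(-2.055)) = 2^2.055 = 4.1554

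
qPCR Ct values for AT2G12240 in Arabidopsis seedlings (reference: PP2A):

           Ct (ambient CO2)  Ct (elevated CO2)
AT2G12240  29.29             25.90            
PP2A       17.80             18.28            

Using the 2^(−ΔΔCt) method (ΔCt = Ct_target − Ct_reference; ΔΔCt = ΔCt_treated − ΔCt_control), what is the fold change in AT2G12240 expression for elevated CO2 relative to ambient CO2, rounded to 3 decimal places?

ΔCt(ambient CO2) = 29.290 − 17.800 = 11.490
ΔCt(elevated CO2) = 25.900 − 18.280 = 7.620
ΔΔCt = 7.620 − 11.490 = -3.870
Fold change = 2^(−(-3.870)) = 2^3.870 = 14.6213

14.621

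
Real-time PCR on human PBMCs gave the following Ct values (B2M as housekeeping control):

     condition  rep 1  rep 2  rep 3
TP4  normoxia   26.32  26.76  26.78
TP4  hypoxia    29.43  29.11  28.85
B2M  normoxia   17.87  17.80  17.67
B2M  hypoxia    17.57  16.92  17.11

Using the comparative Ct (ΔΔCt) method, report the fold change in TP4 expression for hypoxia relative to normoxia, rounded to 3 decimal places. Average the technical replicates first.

Mean Ct: TP4 normoxia 26.620; TP4 hypoxia 29.130; B2M normoxia 17.780; B2M hypoxia 17.200
ΔCt(normoxia) = 26.620 − 17.780 = 8.840
ΔCt(hypoxia) = 29.130 − 17.200 = 11.930
ΔΔCt = 11.930 − 8.840 = 3.090
Fold change = 2^(−3.090) = 0.1174

0.117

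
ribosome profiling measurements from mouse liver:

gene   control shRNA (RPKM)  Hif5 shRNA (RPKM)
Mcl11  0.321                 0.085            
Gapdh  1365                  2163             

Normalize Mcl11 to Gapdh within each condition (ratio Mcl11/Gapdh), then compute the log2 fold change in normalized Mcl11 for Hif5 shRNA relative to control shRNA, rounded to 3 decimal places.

Mcl11/Gapdh (control shRNA) = 0.321 / 1365 = 0.00023516
Mcl11/Gapdh (Hif5 shRNA) = 0.085 / 2163 = 3.9297e-05
Fold change = 3.9297e-05 / 0.00023516 = 0.1671
log2(0.1671) = -2.5812

-2.581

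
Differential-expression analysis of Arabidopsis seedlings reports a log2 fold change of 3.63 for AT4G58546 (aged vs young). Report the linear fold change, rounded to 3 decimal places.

Fold change = 2^(3.63) = 12.3805

12.381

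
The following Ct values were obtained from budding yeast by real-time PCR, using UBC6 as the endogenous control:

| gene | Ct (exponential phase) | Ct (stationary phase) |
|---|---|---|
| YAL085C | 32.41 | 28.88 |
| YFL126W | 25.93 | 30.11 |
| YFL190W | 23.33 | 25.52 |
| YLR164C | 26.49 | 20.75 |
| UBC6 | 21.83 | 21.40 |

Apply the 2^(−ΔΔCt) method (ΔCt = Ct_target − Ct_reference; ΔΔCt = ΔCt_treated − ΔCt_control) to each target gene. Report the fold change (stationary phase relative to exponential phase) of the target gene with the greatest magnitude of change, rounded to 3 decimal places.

39.671

YAL085C: ΔΔCt = (28.88−21.40) − (32.41−21.83) = 7.48 − 10.58 = -3.10; fold change = 2^3.10 = 8.574
YFL126W: ΔΔCt = (30.11−21.40) − (25.93−21.83) = 8.71 − 4.10 = 4.61; fold change = 2^-4.61 = 0.041
YFL190W: ΔΔCt = (25.52−21.40) − (23.33−21.83) = 4.12 − 1.50 = 2.62; fold change = 2^-2.62 = 0.163
YLR164C: ΔΔCt = (20.75−21.40) − (26.49−21.83) = -0.65 − 4.66 = -5.31; fold change = 2^5.31 = 39.671
YLR164C has the largest |ΔΔCt| = 5.31.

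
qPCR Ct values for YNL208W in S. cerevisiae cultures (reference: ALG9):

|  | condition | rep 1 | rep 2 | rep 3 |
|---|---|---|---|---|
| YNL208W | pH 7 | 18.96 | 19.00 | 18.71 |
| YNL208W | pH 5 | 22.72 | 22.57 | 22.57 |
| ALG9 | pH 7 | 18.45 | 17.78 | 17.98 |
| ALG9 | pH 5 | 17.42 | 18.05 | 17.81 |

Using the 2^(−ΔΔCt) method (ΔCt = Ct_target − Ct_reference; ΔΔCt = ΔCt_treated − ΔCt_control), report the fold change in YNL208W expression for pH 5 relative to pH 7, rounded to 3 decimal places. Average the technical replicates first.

0.061

Mean Ct: YNL208W pH 7 18.890; YNL208W pH 5 22.620; ALG9 pH 7 18.070; ALG9 pH 5 17.760
ΔCt(pH 7) = 18.890 − 18.070 = 0.820
ΔCt(pH 5) = 22.620 − 17.760 = 4.860
ΔΔCt = 4.860 − 0.820 = 4.040
Fold change = 2^(−4.040) = 0.0608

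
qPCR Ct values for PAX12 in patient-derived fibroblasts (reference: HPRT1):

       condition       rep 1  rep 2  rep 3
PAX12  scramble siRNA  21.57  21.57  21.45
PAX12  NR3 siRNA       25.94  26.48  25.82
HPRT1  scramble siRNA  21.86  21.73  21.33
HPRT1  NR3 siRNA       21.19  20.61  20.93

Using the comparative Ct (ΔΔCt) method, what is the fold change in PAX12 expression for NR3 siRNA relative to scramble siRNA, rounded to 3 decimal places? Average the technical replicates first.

0.026

Mean Ct: PAX12 scramble siRNA 21.530; PAX12 NR3 siRNA 26.080; HPRT1 scramble siRNA 21.640; HPRT1 NR3 siRNA 20.910
ΔCt(scramble siRNA) = 21.530 − 21.640 = -0.110
ΔCt(NR3 siRNA) = 26.080 − 20.910 = 5.170
ΔΔCt = 5.170 − (-0.110) = 5.280
Fold change = 2^(−5.280) = 0.0257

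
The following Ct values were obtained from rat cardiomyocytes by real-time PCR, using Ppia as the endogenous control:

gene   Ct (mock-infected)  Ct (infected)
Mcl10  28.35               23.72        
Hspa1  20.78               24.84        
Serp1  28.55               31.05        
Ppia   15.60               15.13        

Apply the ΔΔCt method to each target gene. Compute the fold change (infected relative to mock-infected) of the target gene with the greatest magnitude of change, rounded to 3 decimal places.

Mcl10: ΔΔCt = (23.72−15.13) − (28.35−15.60) = 8.59 − 12.75 = -4.16; fold change = 2^4.16 = 17.877
Hspa1: ΔΔCt = (24.84−15.13) − (20.78−15.60) = 9.71 − 5.18 = 4.53; fold change = 2^-4.53 = 0.043
Serp1: ΔΔCt = (31.05−15.13) − (28.55−15.60) = 15.92 − 12.95 = 2.97; fold change = 2^-2.97 = 0.128
Hspa1 has the largest |ΔΔCt| = 4.53.

0.043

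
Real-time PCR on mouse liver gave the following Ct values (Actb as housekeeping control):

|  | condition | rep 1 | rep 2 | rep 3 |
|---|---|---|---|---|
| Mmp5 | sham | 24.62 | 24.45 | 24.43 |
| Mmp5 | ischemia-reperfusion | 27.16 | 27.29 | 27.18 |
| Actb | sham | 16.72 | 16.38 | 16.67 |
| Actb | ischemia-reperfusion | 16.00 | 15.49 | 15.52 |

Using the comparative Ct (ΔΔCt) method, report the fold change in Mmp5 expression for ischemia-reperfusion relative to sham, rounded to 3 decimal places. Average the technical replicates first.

Mean Ct: Mmp5 sham 24.500; Mmp5 ischemia-reperfusion 27.210; Actb sham 16.590; Actb ischemia-reperfusion 15.670
ΔCt(sham) = 24.500 − 16.590 = 7.910
ΔCt(ischemia-reperfusion) = 27.210 − 15.670 = 11.540
ΔΔCt = 11.540 − 7.910 = 3.630
Fold change = 2^(−3.630) = 0.0808

0.081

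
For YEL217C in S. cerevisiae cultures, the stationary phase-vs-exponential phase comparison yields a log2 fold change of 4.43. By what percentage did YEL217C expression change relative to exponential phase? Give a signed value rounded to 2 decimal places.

Fold change = 2^(4.43) = 21.5557
Percent change = (FC − 1) × 100% = (21.5557 − 1) × 100 = 2055.57%

2055.57%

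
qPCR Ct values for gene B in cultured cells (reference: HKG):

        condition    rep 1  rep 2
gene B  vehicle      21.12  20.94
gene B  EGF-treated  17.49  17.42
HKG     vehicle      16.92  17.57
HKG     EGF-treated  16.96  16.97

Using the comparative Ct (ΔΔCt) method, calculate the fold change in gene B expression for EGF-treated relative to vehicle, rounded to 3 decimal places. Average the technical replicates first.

Mean Ct: gene B vehicle 21.030; gene B EGF-treated 17.455; HKG vehicle 17.245; HKG EGF-treated 16.965
ΔCt(vehicle) = 21.030 − 17.245 = 3.785
ΔCt(EGF-treated) = 17.455 − 16.965 = 0.490
ΔΔCt = 0.490 − 3.785 = -3.295
Fold change = 2^(−(-3.295)) = 2^3.295 = 9.8151

9.815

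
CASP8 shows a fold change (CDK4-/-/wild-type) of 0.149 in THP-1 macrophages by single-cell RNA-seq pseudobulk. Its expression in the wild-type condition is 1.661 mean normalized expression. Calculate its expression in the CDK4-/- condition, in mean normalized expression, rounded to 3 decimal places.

0.247

CDK4-/- expression = 1.661 × 0.149 = 0.247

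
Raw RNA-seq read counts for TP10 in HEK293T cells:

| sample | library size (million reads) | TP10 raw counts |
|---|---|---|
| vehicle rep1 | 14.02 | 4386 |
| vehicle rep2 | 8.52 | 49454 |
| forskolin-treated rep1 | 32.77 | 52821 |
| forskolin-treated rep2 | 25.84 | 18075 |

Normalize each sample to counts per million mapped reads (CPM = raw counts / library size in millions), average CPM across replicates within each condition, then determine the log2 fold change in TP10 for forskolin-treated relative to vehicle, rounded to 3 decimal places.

CPM(vehicle rep1) = 4386 / 14.02 = 312.8388
CPM(vehicle rep2) = 49454 / 8.52 = 5804.4601
CPM(forskolin-treated rep1) = 52821 / 32.77 = 1611.8706
CPM(forskolin-treated rep2) = 18075 / 25.84 = 699.4969
mean CPM(vehicle) = 3058.6494; mean CPM(forskolin-treated) = 1155.6838
Fold change = 1155.6838 / 3058.6494 = 0.37784
log2(0.37784) = -1.4041

-1.404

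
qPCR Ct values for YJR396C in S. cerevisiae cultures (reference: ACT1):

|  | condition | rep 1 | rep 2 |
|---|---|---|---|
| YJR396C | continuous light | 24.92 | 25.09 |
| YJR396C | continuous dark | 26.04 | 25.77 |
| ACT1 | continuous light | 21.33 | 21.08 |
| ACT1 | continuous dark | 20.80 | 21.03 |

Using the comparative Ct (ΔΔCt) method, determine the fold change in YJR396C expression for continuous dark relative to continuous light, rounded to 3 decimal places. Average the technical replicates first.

Mean Ct: YJR396C continuous light 25.005; YJR396C continuous dark 25.905; ACT1 continuous light 21.205; ACT1 continuous dark 20.915
ΔCt(continuous light) = 25.005 − 21.205 = 3.800
ΔCt(continuous dark) = 25.905 − 20.915 = 4.990
ΔΔCt = 4.990 − 3.800 = 1.190
Fold change = 2^(−1.190) = 0.4383

0.438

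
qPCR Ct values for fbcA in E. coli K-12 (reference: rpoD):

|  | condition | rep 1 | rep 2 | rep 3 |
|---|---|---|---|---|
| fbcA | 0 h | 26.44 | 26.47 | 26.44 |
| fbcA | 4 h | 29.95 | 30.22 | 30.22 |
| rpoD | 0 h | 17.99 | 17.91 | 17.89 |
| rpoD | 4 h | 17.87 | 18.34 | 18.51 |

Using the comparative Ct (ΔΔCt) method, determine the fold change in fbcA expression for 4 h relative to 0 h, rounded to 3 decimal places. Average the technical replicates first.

Mean Ct: fbcA 0 h 26.450; fbcA 4 h 30.130; rpoD 0 h 17.930; rpoD 4 h 18.240
ΔCt(0 h) = 26.450 − 17.930 = 8.520
ΔCt(4 h) = 30.130 − 18.240 = 11.890
ΔΔCt = 11.890 − 8.520 = 3.370
Fold change = 2^(−3.370) = 0.0967

0.097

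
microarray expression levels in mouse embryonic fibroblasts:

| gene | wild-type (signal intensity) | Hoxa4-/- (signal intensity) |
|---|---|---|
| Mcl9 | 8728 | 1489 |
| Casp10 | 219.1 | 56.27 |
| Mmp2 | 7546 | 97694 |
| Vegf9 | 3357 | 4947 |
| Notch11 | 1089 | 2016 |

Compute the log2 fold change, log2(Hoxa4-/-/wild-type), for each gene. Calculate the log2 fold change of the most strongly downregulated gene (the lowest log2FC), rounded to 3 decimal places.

-2.551

log2(1489/8728) = -2.551  (Mcl9)
log2(56.27/219.1) = -1.961  (Casp10)
log2(97694/7546) = 3.694  (Mmp2)
log2(4947/3357) = 0.559  (Vegf9)
log2(2016/1089) = 0.888  (Notch11)
Mcl9 is most strongly downregulated.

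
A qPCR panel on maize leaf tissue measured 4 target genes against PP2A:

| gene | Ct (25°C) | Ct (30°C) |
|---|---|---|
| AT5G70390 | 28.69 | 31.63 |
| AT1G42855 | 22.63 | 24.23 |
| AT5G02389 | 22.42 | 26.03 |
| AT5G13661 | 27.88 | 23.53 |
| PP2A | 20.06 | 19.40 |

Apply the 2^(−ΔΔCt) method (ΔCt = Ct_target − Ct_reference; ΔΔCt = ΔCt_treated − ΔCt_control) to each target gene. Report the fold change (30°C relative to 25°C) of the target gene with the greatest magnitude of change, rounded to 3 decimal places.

0.052

AT5G70390: ΔΔCt = (31.63−19.40) − (28.69−20.06) = 12.23 − 8.63 = 3.60; fold change = 2^-3.60 = 0.082
AT1G42855: ΔΔCt = (24.23−19.40) − (22.63−20.06) = 4.83 − 2.57 = 2.26; fold change = 2^-2.26 = 0.209
AT5G02389: ΔΔCt = (26.03−19.40) − (22.42−20.06) = 6.63 − 2.36 = 4.27; fold change = 2^-4.27 = 0.052
AT5G13661: ΔΔCt = (23.53−19.40) − (27.88−20.06) = 4.13 − 7.82 = -3.69; fold change = 2^3.69 = 12.906
AT5G02389 has the largest |ΔΔCt| = 4.27.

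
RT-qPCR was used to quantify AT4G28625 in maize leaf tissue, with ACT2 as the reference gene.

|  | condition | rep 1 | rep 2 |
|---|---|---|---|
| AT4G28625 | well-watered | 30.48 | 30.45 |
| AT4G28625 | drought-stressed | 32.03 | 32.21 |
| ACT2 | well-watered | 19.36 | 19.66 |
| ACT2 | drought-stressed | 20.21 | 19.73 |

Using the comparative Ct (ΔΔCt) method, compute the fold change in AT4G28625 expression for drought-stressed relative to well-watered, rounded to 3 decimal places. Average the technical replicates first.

Mean Ct: AT4G28625 well-watered 30.465; AT4G28625 drought-stressed 32.120; ACT2 well-watered 19.510; ACT2 drought-stressed 19.970
ΔCt(well-watered) = 30.465 − 19.510 = 10.955
ΔCt(drought-stressed) = 32.120 − 19.970 = 12.150
ΔΔCt = 12.150 − 10.955 = 1.195
Fold change = 2^(−1.195) = 0.4368

0.437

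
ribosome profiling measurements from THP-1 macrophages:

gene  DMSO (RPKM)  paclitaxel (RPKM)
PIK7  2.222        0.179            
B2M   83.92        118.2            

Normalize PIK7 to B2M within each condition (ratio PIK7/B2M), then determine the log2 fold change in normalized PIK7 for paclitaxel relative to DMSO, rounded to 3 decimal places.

PIK7/B2M (DMSO) = 2.222 / 83.92 = 0.026478
PIK7/B2M (paclitaxel) = 0.179 / 118.2 = 0.0015144
Fold change = 0.0015144 / 0.026478 = 0.0572
log2(0.0572) = -4.1280

-4.128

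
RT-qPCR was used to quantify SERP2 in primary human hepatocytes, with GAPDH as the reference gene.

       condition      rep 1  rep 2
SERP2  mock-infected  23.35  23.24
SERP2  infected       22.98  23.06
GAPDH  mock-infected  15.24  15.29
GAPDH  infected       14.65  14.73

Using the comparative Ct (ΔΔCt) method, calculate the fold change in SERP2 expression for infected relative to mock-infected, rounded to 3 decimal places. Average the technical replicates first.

0.812

Mean Ct: SERP2 mock-infected 23.295; SERP2 infected 23.020; GAPDH mock-infected 15.265; GAPDH infected 14.690
ΔCt(mock-infected) = 23.295 − 15.265 = 8.030
ΔCt(infected) = 23.020 − 14.690 = 8.330
ΔΔCt = 8.330 − 8.030 = 0.300
Fold change = 2^(−0.300) = 0.8123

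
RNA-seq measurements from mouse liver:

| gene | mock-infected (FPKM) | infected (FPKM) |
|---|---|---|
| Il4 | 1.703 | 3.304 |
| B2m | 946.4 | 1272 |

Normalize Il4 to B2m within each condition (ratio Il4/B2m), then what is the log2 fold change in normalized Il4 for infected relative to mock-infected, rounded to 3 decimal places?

Il4/B2m (mock-infected) = 1.703 / 946.4 = 0.0017995
Il4/B2m (infected) = 3.304 / 1272 = 0.0025975
Fold change = 0.0025975 / 0.0017995 = 1.4435
log2(1.4435) = 0.5296

0.530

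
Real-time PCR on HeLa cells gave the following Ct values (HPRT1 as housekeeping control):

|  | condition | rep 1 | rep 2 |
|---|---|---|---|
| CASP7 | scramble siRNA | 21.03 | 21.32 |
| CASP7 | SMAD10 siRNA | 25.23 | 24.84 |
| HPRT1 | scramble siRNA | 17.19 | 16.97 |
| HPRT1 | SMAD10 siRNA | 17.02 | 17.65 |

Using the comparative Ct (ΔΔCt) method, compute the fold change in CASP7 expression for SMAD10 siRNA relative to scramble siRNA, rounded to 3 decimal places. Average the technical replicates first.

0.082

Mean Ct: CASP7 scramble siRNA 21.175; CASP7 SMAD10 siRNA 25.035; HPRT1 scramble siRNA 17.080; HPRT1 SMAD10 siRNA 17.335
ΔCt(scramble siRNA) = 21.175 − 17.080 = 4.095
ΔCt(SMAD10 siRNA) = 25.035 − 17.335 = 7.700
ΔΔCt = 7.700 − 4.095 = 3.605
Fold change = 2^(−3.605) = 0.0822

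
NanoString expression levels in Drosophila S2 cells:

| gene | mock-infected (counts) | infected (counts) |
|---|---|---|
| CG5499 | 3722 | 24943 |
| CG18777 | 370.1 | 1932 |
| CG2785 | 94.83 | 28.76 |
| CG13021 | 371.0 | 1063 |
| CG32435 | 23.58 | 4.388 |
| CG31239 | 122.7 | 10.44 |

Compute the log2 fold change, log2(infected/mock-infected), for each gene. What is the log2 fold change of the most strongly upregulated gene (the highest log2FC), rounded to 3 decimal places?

2.744

log2(24943/3722) = 2.744  (CG5499)
log2(1932/370.1) = 2.384  (CG18777)
log2(28.76/94.83) = -1.721  (CG2785)
log2(1063/371.0) = 1.519  (CG13021)
log2(4.388/23.58) = -2.426  (CG32435)
log2(10.44/122.7) = -3.555  (CG31239)
CG5499 is most strongly upregulated.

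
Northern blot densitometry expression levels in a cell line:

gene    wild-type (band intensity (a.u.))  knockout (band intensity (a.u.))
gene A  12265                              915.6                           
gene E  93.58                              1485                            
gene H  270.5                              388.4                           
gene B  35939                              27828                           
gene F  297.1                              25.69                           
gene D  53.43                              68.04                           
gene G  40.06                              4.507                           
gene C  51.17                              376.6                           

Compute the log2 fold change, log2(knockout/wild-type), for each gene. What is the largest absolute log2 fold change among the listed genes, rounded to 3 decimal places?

3.988

log2(915.6/12265) = -3.744  (gene A)
log2(1485/93.58) = 3.988  (gene E)
log2(388.4/270.5) = 0.522  (gene H)
log2(27828/35939) = -0.369  (gene B)
log2(25.69/297.1) = -3.532  (gene F)
log2(68.04/53.43) = 0.349  (gene D)
log2(4.507/40.06) = -3.152  (gene G)
log2(376.6/51.17) = 2.880  (gene C)
The largest magnitude belongs to gene E.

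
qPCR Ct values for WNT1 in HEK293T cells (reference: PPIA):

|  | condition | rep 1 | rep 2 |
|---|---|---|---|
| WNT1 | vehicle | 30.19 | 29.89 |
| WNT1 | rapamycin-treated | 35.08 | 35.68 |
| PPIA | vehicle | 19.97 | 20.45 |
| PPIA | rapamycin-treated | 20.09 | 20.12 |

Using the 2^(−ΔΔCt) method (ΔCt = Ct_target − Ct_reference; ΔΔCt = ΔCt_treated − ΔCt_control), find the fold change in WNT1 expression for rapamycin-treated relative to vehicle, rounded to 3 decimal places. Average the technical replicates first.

Mean Ct: WNT1 vehicle 30.040; WNT1 rapamycin-treated 35.380; PPIA vehicle 20.210; PPIA rapamycin-treated 20.105
ΔCt(vehicle) = 30.040 − 20.210 = 9.830
ΔCt(rapamycin-treated) = 35.380 − 20.105 = 15.275
ΔΔCt = 15.275 − 9.830 = 5.445
Fold change = 2^(−5.445) = 0.0230

0.023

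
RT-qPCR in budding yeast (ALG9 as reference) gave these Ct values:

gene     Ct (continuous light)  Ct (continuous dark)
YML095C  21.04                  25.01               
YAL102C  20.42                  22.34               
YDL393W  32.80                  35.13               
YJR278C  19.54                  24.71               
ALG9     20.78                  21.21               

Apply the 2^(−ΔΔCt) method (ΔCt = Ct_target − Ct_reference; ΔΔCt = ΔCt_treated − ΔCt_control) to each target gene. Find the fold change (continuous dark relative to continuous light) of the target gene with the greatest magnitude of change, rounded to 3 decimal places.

0.037

YML095C: ΔΔCt = (25.01−21.21) − (21.04−20.78) = 3.80 − 0.26 = 3.54; fold change = 2^-3.54 = 0.086
YAL102C: ΔΔCt = (22.34−21.21) − (20.42−20.78) = 1.13 − (-0.36) = 1.49; fold change = 2^-1.49 = 0.356
YDL393W: ΔΔCt = (35.13−21.21) − (32.80−20.78) = 13.92 − 12.02 = 1.90; fold change = 2^-1.90 = 0.268
YJR278C: ΔΔCt = (24.71−21.21) − (19.54−20.78) = 3.50 − (-1.24) = 4.74; fold change = 2^-4.74 = 0.037
YJR278C has the largest |ΔΔCt| = 4.74.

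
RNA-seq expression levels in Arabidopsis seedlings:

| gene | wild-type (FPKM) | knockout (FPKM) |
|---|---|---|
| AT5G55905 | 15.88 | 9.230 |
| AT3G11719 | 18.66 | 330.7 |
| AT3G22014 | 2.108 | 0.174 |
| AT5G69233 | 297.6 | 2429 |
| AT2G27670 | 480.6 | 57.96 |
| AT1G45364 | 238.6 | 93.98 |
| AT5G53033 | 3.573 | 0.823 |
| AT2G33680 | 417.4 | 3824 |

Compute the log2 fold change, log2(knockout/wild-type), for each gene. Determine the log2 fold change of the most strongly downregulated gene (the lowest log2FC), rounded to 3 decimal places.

-3.599

log2(9.230/15.88) = -0.783  (AT5G55905)
log2(330.7/18.66) = 4.148  (AT3G11719)
log2(0.174/2.108) = -3.599  (AT3G22014)
log2(2429/297.6) = 3.029  (AT5G69233)
log2(57.96/480.6) = -3.052  (AT2G27670)
log2(93.98/238.6) = -1.344  (AT1G45364)
log2(0.823/3.573) = -2.118  (AT5G53033)
log2(3824/417.4) = 3.196  (AT2G33680)
AT3G22014 is most strongly downregulated.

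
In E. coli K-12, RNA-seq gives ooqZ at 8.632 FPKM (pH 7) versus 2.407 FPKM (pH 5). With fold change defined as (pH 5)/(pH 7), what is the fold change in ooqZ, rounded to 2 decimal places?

Fold change = 2.407 / 8.632 = 0.279
ooqZ is downregulated.

0.28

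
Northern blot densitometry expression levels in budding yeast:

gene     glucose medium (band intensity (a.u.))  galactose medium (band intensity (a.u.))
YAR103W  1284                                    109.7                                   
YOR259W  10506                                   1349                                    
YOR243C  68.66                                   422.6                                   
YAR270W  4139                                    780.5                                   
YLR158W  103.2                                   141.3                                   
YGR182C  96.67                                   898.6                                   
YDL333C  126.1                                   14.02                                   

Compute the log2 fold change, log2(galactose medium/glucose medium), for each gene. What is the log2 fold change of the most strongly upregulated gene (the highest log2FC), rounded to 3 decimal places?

log2(109.7/1284) = -3.549  (YAR103W)
log2(1349/10506) = -2.961  (YOR259W)
log2(422.6/68.66) = 2.622  (YOR243C)
log2(780.5/4139) = -2.407  (YAR270W)
log2(141.3/103.2) = 0.453  (YLR158W)
log2(898.6/96.67) = 3.217  (YGR182C)
log2(14.02/126.1) = -3.169  (YDL333C)
YGR182C is most strongly upregulated.

3.217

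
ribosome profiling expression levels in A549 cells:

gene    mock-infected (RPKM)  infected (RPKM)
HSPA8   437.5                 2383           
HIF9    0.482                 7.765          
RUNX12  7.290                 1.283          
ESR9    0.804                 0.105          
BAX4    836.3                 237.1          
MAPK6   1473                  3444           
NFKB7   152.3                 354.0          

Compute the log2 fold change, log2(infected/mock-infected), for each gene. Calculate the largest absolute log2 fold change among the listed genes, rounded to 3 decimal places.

log2(2383/437.5) = 2.445  (HSPA8)
log2(7.765/0.482) = 4.010  (HIF9)
log2(1.283/7.290) = -2.506  (RUNX12)
log2(0.105/0.804) = -2.937  (ESR9)
log2(237.1/836.3) = -1.819  (BAX4)
log2(3444/1473) = 1.225  (MAPK6)
log2(354.0/152.3) = 1.217  (NFKB7)
The largest magnitude belongs to HIF9.

4.010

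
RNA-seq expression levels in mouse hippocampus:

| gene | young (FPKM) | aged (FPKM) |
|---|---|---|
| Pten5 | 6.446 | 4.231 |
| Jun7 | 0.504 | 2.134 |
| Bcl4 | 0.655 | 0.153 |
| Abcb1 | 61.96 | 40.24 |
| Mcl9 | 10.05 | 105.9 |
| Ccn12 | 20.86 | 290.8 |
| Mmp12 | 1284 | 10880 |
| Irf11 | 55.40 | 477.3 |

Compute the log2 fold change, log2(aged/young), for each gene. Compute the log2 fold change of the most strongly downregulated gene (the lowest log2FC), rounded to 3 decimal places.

log2(4.231/6.446) = -0.607  (Pten5)
log2(2.134/0.504) = 2.082  (Jun7)
log2(0.153/0.655) = -2.098  (Bcl4)
log2(40.24/61.96) = -0.623  (Abcb1)
log2(105.9/10.05) = 3.397  (Mcl9)
log2(290.8/20.86) = 3.801  (Ccn12)
log2(10880/1284) = 3.083  (Mmp12)
log2(477.3/55.40) = 3.107  (Irf11)
Bcl4 is most strongly downregulated.

-2.098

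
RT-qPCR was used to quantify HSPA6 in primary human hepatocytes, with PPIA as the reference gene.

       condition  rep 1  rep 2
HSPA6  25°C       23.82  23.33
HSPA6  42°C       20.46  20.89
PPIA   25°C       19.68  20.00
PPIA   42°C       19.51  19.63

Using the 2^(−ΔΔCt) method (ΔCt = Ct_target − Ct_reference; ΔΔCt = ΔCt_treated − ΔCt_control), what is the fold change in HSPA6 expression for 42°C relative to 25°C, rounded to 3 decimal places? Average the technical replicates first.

6.190

Mean Ct: HSPA6 25°C 23.575; HSPA6 42°C 20.675; PPIA 25°C 19.840; PPIA 42°C 19.570
ΔCt(25°C) = 23.575 − 19.840 = 3.735
ΔCt(42°C) = 20.675 − 19.570 = 1.105
ΔΔCt = 1.105 − 3.735 = -2.630
Fold change = 2^(−(-2.630)) = 2^2.630 = 6.1903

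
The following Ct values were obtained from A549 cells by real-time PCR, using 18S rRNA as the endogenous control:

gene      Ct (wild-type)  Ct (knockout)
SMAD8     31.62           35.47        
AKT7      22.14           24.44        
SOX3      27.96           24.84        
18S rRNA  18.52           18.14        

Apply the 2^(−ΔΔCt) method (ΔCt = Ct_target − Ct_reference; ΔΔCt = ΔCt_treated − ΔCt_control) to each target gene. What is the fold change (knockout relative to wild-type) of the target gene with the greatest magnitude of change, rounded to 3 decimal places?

SMAD8: ΔΔCt = (35.47−18.14) − (31.62−18.52) = 17.33 − 13.10 = 4.23; fold change = 2^-4.23 = 0.053
AKT7: ΔΔCt = (24.44−18.14) − (22.14−18.52) = 6.30 − 3.62 = 2.68; fold change = 2^-2.68 = 0.156
SOX3: ΔΔCt = (24.84−18.14) − (27.96−18.52) = 6.70 − 9.44 = -2.74; fold change = 2^2.74 = 6.681
SMAD8 has the largest |ΔΔCt| = 4.23.

0.053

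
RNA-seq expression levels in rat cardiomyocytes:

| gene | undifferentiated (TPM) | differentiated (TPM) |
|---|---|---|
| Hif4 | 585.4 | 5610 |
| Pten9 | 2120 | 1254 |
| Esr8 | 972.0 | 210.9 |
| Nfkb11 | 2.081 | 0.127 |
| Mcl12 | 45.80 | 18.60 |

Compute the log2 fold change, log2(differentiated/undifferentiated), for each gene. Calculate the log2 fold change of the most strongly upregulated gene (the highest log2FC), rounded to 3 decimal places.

3.261

log2(5610/585.4) = 3.261  (Hif4)
log2(1254/2120) = -0.758  (Pten9)
log2(210.9/972.0) = -2.204  (Esr8)
log2(0.127/2.081) = -4.034  (Nfkb11)
log2(18.60/45.80) = -1.300  (Mcl12)
Hif4 is most strongly upregulated.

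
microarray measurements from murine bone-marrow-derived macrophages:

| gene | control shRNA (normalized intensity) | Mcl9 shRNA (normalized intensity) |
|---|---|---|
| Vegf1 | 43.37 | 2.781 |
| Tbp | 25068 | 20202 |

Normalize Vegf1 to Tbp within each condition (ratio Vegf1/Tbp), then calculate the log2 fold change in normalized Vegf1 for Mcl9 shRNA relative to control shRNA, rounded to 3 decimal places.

-3.652

Vegf1/Tbp (control shRNA) = 43.37 / 25068 = 0.0017301
Vegf1/Tbp (Mcl9 shRNA) = 2.781 / 20202 = 0.00013766
Fold change = 0.00013766 / 0.0017301 = 0.0796
log2(0.0796) = -3.6517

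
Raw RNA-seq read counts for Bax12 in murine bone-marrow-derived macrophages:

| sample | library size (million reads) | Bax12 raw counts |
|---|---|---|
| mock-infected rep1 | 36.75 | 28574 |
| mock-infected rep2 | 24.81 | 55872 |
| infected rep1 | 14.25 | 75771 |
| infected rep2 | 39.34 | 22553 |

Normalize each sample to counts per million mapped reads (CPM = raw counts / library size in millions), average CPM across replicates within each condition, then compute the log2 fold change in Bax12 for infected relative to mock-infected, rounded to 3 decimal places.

0.959

CPM(mock-infected rep1) = 28574 / 36.75 = 777.5238
CPM(mock-infected rep2) = 55872 / 24.81 = 2251.9952
CPM(infected rep1) = 75771 / 14.25 = 5317.2632
CPM(infected rep2) = 22553 / 39.34 = 573.2842
mean CPM(mock-infected) = 1514.7595; mean CPM(infected) = 2945.2737
Fold change = 2945.2737 / 1514.7595 = 1.94438
log2(1.94438) = 0.9593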